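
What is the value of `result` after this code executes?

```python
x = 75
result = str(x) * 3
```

x = 75; result = '757575'

'757575'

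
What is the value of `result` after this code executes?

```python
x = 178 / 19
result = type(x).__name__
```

x is float; result = 'float'

'float'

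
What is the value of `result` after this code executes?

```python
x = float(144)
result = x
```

x = 144.0; result = 144.0

144.0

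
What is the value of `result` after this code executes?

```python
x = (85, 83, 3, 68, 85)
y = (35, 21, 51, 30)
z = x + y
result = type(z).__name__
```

x is tuple; y is tuple; z is tuple; result = 'tuple'

'tuple'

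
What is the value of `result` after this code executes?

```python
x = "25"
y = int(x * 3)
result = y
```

x = '25'; y = 252525; result = 252525

252525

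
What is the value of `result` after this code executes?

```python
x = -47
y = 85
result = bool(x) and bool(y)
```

x = -47; y = 85; result = True

True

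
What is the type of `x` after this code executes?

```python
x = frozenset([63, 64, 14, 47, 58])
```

frozenset() returns frozenset

frozenset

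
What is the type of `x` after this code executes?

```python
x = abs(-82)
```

abs() of int returns int

int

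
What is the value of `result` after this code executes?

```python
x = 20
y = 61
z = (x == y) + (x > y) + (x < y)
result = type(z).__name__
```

x is int; y is int; z is int; result = 'int'

'int'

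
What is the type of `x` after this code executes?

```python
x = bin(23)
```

bin() returns str representation

str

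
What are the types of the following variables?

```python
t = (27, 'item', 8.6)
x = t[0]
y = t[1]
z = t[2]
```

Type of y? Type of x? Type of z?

tuple[1] is str; tuple[0] is int; tuple[2] is float

str, int, float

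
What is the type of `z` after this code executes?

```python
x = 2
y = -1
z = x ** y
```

int ** negative = float

float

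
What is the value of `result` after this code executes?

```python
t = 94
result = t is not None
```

t = 94; result = True

True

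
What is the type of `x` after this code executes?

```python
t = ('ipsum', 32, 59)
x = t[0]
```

Index 0 of tuple is a str literal

str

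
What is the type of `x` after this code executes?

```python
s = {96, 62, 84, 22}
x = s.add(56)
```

set.add() returns None (mutates in place)

NoneType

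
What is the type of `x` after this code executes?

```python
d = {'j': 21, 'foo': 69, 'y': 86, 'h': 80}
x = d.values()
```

.values() returns dict_values view

dict_values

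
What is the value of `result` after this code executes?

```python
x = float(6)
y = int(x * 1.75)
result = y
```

x = 6.0; y = 10; result = 10

10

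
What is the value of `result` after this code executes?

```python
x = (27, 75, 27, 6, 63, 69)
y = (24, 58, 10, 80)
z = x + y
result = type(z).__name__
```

x is tuple; y is tuple; z is tuple; result = 'tuple'

'tuple'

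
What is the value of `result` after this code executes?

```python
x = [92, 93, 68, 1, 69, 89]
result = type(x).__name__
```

x is list; result = 'list'

'list'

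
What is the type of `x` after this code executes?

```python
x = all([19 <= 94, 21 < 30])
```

all() returns bool

bool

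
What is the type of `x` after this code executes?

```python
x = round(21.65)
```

round() with no decimal places returns int

int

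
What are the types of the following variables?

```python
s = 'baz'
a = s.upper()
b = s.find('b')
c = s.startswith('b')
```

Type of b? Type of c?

find() returns int; startswith() returns bool

int, bool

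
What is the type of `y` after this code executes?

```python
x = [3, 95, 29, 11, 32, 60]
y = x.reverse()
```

list.reverse() returns None

NoneType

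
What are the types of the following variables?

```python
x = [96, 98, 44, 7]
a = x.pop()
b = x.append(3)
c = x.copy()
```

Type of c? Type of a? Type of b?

copy() returns list; pop() returns element; append() returns None

list, int, NoneType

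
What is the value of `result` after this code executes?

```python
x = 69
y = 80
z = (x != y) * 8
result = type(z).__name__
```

x is int; y is int; z is int; result = 'int'

'int'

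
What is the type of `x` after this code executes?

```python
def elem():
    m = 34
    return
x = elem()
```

Bare return returns None

NoneType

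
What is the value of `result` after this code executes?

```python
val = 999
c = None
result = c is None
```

val = 999; c = None; result = True

True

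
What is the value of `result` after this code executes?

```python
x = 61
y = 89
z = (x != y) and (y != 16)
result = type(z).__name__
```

x is int; y is int; z is bool; result = 'bool'

'bool'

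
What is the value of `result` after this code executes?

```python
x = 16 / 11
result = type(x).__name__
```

x is float; result = 'float'

'float'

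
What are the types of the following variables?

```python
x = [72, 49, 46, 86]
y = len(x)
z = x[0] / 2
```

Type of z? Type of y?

int / int = float; len() returns int

float, int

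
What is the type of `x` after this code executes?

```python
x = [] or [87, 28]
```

'or' returns first truthy value (list)

list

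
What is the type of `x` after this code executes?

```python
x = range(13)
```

range() returns a range object

range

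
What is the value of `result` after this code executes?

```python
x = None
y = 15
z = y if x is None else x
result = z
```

x = None; y = 15; z = 15; result = 15

15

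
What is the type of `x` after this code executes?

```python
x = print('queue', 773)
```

print() returns None

NoneType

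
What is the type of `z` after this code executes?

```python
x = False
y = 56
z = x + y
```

bool + int = int (bool is subclass of int)

int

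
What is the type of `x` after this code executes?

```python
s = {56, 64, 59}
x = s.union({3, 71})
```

set.union() returns a new set

set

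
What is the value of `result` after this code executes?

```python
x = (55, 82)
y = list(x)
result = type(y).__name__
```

x is tuple; y is list; result = 'list'

'list'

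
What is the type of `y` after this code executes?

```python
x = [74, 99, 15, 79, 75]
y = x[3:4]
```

Slicing a list returns a list

list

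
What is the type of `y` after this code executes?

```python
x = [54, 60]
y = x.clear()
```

list.clear() returns None

NoneType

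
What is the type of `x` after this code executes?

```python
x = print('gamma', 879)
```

print() returns None

NoneType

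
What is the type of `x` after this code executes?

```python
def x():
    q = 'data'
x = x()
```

Function without return returns None

NoneType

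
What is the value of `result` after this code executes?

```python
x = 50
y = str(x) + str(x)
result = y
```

x = 50; y = '5050'; result = '5050'

'5050'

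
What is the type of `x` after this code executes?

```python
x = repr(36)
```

repr() returns str

str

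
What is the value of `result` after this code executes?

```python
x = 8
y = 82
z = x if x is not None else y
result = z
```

x = 8; y = 82; z = 8; result = 8

8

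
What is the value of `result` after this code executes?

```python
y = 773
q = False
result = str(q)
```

y = 773; q = False; result = 'False'

'False'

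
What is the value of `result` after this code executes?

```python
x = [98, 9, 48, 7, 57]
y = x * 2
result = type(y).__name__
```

x is list; y is list; result = 'list'

'list'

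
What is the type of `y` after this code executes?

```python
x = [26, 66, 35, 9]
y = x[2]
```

Indexing list[int] returns int

int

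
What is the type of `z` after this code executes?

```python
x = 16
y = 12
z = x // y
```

int // int = int

int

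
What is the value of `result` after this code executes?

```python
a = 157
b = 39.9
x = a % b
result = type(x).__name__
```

a is int; b is float; x is float; result = 'float'

'float'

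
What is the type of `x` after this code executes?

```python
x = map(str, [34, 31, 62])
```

map() returns a map object

map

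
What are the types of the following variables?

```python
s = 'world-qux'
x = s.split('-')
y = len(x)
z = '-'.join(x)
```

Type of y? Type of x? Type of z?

len() returns int; str.split() returns list; str.join() returns str

int, list, str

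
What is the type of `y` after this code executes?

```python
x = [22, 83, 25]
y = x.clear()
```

list.clear() returns None

NoneType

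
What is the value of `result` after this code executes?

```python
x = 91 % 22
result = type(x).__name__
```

x is int; result = 'int'

'int'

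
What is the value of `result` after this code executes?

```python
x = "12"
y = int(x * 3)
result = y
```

x = '12'; y = 121212; result = 121212

121212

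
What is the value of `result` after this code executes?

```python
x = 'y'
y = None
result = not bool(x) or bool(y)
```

x = 'y'; y = None; result = False

False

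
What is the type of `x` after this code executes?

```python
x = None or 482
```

'or' with None returns the other truthy value

int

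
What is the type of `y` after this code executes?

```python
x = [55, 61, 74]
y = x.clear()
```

list.clear() returns None

NoneType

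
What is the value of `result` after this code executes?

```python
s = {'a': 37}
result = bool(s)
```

s = {'a': 37}; result = True

True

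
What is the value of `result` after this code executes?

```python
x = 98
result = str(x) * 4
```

x = 98; result = '98989898'

'98989898'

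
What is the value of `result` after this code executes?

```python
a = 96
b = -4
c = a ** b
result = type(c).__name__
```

a is int; b is int; c is float; result = 'float'

'float'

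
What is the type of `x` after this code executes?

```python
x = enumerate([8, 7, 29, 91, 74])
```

enumerate() returns an enumerate object

enumerate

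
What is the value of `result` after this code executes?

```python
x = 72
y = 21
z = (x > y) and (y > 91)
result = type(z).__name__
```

x is int; y is int; z is bool; result = 'bool'

'bool'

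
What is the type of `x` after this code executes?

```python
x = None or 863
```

'or' with None returns the other truthy value

int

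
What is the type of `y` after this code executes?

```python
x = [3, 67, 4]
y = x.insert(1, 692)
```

list.insert() returns None

NoneType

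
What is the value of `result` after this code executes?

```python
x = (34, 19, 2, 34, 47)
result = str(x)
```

x = (34, 19, 2, 34, 47); result = '(34, 19, 2, 34, 47)'

'(34, 19, 2, 34, 47)'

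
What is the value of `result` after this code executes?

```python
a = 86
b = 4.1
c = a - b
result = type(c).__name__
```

a is int; b is float; c is float; result = 'float'

'float'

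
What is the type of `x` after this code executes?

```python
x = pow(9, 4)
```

pow(int, int) returns int

int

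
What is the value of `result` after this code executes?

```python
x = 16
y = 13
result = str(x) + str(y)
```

x = 16; y = 13; result = '1613'

'1613'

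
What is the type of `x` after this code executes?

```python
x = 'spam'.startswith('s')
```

str.startswith() returns bool

bool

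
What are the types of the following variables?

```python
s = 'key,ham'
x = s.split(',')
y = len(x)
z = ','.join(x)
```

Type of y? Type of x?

len() returns int; str.split() returns list

int, list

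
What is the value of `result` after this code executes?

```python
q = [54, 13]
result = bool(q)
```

q = [54, 13]; result = True

True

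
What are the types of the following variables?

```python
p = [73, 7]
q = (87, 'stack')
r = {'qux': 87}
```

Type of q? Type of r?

q is assigned a tuple (parenthesized, comma-separated values); r is assigned a dict literal ({key: value})

tuple, dict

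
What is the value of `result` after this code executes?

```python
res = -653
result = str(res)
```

res = -653; result = '-653'

'-653'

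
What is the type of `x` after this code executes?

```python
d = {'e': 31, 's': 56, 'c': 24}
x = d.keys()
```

.keys() returns dict_keys view

dict_keys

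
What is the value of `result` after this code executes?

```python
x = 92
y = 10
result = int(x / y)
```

x = 92; y = 10; result = 9

9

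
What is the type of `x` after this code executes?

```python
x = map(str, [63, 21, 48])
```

map() returns a map object

map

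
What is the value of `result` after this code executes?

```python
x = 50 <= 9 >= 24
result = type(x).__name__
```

x is bool; result = 'bool'

'bool'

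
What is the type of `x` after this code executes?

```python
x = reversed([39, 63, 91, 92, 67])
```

reversed() on a list returns list_reverseiterator

list_reverseiterator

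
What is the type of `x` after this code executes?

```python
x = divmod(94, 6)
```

divmod() returns tuple of (quotient, remainder)

tuple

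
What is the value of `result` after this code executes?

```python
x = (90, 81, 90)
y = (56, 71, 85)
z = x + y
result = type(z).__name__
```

x is tuple; y is tuple; z is tuple; result = 'tuple'

'tuple'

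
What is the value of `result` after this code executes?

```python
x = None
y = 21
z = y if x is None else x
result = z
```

x = None; y = 21; z = 21; result = 21

21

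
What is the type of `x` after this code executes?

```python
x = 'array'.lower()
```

str.lower() returns str

str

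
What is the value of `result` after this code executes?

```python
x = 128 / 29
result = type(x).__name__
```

x is float; result = 'float'

'float'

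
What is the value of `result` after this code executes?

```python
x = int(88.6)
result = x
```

x = 88; result = 88

88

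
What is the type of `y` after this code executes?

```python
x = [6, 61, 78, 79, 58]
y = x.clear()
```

list.clear() returns None

NoneType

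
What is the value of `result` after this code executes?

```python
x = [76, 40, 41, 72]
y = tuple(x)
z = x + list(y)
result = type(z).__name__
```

x is list; y is tuple; z is list; result = 'list'

'list'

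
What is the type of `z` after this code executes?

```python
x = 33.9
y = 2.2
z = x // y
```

float // float = float

float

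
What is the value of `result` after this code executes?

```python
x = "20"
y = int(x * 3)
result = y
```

x = '20'; y = 202020; result = 202020

202020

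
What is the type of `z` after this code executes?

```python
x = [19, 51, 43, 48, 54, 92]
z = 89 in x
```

'in' operator returns bool

bool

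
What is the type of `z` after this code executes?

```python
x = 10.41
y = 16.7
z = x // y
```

float // float = float

float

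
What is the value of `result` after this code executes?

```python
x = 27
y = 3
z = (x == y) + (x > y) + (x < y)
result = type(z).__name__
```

x is int; y is int; z is int; result = 'int'

'int'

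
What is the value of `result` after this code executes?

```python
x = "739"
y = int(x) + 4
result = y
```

x = '739'; y = 743; result = 743

743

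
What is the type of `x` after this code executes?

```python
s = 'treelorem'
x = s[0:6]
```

Slicing a str returns str

str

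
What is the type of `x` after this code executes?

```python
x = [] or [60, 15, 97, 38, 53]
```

'or' returns first truthy value (list)

list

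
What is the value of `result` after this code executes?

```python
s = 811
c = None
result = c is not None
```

s = 811; c = None; result = False

False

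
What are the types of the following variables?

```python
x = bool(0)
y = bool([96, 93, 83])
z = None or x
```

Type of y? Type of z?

bool() returns bool; None or bool returns the bool

bool, bool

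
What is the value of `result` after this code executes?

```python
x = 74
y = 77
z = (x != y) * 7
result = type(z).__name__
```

x is int; y is int; z is int; result = 'int'

'int'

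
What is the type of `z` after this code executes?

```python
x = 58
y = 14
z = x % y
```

int % int = int

int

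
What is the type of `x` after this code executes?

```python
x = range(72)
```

range() returns a range object

range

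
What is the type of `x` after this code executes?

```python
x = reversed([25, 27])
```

reversed() on a list returns list_reverseiterator

list_reverseiterator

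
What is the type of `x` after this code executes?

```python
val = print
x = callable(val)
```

callable() returns bool

bool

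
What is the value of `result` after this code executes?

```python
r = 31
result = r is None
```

r = 31; result = False

False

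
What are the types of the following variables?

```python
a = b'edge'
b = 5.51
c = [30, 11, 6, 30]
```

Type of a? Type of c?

a is assigned a bytes literal (b'...' prefix); c is assigned a list literal (square brackets)

bytes, list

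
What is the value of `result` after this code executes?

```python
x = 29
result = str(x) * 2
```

x = 29; result = '2929'

'2929'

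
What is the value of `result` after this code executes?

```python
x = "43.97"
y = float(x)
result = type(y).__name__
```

x is str; y is float; result = 'float'

'float'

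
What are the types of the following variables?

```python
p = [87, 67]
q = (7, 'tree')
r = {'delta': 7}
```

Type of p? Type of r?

p is assigned a list literal (square brackets); r is assigned a dict literal ({key: value})

list, dict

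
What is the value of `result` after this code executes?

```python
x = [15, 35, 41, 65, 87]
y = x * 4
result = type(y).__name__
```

x is list; y is list; result = 'list'

'list'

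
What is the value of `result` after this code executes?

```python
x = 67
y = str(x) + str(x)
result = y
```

x = 67; y = '6767'; result = '6767'

'6767'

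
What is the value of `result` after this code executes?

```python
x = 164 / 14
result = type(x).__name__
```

x is float; result = 'float'

'float'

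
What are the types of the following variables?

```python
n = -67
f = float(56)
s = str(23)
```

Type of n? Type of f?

n is assigned a bare integer (no decimal point), so it is an int; f is assigned the result of calling float(), which returns a float

int, float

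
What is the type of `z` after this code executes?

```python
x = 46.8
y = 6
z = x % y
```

float % int = float

float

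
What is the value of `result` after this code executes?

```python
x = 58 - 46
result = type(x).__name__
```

x is int; result = 'int'

'int'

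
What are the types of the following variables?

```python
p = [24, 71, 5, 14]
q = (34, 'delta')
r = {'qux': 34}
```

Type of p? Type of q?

p is assigned a list literal (square brackets); q is assigned a tuple (parenthesized, comma-separated values)

list, tuple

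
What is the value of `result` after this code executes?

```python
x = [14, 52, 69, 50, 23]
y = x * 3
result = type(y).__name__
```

x is list; y is list; result = 'list'

'list'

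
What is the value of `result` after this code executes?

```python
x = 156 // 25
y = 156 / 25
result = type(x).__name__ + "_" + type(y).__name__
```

x is int; y is float; result = 'int_float'

'int_float'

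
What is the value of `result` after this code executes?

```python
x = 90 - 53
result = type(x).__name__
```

x is int; result = 'int'

'int'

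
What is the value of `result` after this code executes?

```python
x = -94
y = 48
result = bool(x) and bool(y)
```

x = -94; y = 48; result = True

True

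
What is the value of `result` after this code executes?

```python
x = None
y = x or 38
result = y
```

x = None; y = 38; result = 38

38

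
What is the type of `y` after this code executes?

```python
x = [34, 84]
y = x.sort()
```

list.sort() returns None (mutates in place)

NoneType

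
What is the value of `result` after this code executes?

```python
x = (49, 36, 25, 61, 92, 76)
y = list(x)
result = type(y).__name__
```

x is tuple; y is list; result = 'list'

'list'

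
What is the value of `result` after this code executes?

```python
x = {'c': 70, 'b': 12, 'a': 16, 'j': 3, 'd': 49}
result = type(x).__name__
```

x is dict; result = 'dict'

'dict'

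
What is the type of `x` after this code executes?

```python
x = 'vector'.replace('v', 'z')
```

str.replace() returns str

str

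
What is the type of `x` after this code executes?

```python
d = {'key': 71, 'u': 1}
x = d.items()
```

dict.items() returns dict_items view

dict_items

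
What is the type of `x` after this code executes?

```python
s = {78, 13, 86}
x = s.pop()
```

Popping from set[int] returns int

int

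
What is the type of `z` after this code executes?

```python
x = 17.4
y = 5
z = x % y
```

float % int = float

float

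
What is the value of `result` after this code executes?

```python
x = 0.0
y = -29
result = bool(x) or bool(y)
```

x = 0.0; y = -29; result = True

True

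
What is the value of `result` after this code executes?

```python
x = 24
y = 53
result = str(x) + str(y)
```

x = 24; y = 53; result = '2453'

'2453'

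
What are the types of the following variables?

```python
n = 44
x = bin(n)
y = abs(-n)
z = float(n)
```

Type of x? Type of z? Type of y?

bin() returns str; float() returns float; abs() of int returns int

str, float, int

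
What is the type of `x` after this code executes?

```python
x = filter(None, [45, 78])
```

filter() returns a filter object

filter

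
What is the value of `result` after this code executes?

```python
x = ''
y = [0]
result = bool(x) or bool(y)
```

x = ''; y = [0]; result = True

True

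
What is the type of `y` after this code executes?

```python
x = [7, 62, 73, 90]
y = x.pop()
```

list.pop() returns the popped element

int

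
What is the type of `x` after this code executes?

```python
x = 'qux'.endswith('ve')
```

str.endswith() returns bool

bool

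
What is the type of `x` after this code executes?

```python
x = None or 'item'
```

'or' with None returns the other truthy value (str)

str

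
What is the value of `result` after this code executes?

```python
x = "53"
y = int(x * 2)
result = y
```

x = '53'; y = 5353; result = 5353

5353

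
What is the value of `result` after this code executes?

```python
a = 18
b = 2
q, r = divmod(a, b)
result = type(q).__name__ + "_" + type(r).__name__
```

a is int; b is int; q is int; r is int; result = 'int_int'

'int_int'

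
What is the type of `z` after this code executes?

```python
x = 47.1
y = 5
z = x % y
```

float % int = float

float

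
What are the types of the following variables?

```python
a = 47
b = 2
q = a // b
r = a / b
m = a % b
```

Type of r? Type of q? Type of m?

/ returns float; // returns int; % of ints returns int

float, int, int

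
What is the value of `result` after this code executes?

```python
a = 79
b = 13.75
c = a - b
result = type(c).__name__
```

a is int; b is float; c is float; result = 'float'

'float'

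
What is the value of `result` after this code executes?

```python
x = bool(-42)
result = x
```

x = True; result = True

True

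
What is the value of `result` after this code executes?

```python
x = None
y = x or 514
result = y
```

x = None; y = 514; result = 514

514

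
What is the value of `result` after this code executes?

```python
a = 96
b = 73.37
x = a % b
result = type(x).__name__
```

a is int; b is float; x is float; result = 'float'

'float'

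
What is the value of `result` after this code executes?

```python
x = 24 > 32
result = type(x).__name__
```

x is bool; result = 'bool'

'bool'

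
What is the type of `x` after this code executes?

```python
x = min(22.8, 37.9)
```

min() of floats returns float

float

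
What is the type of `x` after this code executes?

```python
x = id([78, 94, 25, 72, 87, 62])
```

id() returns int

int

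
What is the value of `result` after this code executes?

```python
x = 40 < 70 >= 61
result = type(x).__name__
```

x is bool; result = 'bool'

'bool'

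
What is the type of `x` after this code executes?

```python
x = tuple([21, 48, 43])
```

tuple() constructor returns tuple

tuple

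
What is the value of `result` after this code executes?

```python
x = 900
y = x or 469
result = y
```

x = 900; y = 900; result = 900

900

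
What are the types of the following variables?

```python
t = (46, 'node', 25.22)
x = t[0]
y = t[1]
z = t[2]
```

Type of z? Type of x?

tuple[2] is float; tuple[0] is int

float, int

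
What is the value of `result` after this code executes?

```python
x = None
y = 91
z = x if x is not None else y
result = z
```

x = None; y = 91; z = 91; result = 91

91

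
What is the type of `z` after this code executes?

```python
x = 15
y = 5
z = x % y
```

int % int = int

int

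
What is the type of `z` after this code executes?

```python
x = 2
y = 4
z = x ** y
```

positive int ** positive int = int

int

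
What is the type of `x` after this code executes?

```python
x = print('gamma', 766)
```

print() returns None

NoneType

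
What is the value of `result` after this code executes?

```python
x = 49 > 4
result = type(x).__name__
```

x is bool; result = 'bool'

'bool'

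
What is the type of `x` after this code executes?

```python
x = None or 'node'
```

'or' with None returns the other truthy value (str)

str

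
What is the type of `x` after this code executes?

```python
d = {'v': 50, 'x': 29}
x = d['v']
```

Accessing dict[str, int] with str key returns int

int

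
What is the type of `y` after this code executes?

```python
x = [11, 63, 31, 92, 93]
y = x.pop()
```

list.pop() returns the popped element

int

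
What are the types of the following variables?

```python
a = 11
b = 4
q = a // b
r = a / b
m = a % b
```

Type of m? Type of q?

% of ints returns int; // returns int

int, int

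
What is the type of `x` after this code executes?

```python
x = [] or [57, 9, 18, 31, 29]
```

'or' returns first truthy value (list)

list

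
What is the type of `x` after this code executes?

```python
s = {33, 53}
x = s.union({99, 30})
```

set.union() returns a new set

set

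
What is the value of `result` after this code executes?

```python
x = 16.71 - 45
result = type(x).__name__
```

x is float; result = 'float'

'float'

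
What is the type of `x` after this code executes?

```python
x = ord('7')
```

ord() returns int (code point)

int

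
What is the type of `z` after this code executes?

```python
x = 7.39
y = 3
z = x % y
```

float % int = float

float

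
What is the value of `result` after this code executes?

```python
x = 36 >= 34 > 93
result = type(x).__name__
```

x is bool; result = 'bool'

'bool'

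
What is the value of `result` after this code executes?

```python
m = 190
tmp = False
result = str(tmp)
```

m = 190; tmp = False; result = 'False'

'False'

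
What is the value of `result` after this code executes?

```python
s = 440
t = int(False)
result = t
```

s = 440; t = 0; result = 0

0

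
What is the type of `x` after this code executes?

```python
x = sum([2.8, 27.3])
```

sum() of floats returns float

float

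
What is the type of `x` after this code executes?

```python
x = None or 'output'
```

'or' with None returns the other truthy value (str)

str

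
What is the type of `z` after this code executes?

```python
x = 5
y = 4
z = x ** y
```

positive int ** positive int = int

int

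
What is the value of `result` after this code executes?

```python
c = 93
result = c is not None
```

c = 93; result = True

True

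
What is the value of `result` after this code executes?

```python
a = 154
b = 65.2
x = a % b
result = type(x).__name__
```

a is int; b is float; x is float; result = 'float'

'float'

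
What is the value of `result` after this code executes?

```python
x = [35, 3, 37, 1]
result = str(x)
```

x = [35, 3, 37, 1]; result = '[35, 3, 37, 1]'

'[35, 3, 37, 1]'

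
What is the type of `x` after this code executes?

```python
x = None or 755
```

'or' with None returns the other truthy value

int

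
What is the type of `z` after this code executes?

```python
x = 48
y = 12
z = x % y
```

int % int = int

int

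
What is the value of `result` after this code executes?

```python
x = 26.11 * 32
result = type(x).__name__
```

x is float; result = 'float'

'float'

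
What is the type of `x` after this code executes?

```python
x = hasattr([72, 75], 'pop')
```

hasattr() returns bool

bool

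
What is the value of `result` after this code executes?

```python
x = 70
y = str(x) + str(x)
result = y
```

x = 70; y = '7070'; result = '7070'

'7070'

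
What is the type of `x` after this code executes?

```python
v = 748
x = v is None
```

'is' comparison returns bool

bool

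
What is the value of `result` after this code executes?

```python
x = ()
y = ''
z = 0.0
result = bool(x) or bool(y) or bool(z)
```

x = (); y = ''; z = 0.0; result = False

False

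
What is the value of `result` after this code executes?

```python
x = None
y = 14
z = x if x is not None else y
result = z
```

x = None; y = 14; z = 14; result = 14

14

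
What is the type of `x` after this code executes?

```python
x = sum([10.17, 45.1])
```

sum() of floats returns float

float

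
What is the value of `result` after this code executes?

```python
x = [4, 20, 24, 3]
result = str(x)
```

x = [4, 20, 24, 3]; result = '[4, 20, 24, 3]'

'[4, 20, 24, 3]'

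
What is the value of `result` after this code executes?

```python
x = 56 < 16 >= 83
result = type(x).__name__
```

x is bool; result = 'bool'

'bool'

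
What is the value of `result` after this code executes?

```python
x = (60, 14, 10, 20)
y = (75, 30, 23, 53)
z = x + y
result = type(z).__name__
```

x is tuple; y is tuple; z is tuple; result = 'tuple'

'tuple'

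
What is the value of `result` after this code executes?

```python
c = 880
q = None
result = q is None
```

c = 880; q = None; result = True

True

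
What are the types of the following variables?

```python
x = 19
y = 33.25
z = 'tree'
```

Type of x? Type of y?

x is assigned a bare integer (no decimal point), so it is an int; y is assigned a number with a decimal point, so it is a float

int, float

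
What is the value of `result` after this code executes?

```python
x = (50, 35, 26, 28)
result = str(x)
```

x = (50, 35, 26, 28); result = '(50, 35, 26, 28)'

'(50, 35, 26, 28)'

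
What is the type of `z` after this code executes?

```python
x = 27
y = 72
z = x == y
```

Equality comparison returns bool

bool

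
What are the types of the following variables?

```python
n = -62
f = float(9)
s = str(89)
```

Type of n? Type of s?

n is assigned a bare integer (no decimal point), so it is an int; s is assigned the result of calling str(), which returns a str

int, str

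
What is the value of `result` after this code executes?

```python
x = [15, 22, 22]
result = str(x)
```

x = [15, 22, 22]; result = '[15, 22, 22]'

'[15, 22, 22]'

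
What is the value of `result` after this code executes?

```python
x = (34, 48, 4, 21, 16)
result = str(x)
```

x = (34, 48, 4, 21, 16); result = '(34, 48, 4, 21, 16)'

'(34, 48, 4, 21, 16)'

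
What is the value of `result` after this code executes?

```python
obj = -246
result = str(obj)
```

obj = -246; result = '-246'

'-246'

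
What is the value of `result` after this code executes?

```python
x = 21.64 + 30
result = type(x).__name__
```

x is float; result = 'float'

'float'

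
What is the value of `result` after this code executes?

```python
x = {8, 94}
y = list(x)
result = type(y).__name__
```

x is set; y is list; result = 'list'

'list'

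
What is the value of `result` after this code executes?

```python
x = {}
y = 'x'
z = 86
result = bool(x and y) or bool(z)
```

x = {}; y = 'x'; z = 86; result = True

True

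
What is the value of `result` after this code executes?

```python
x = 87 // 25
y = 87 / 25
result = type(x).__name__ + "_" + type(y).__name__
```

x is int; y is float; result = 'int_float'

'int_float'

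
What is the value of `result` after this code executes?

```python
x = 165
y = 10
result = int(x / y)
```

x = 165; y = 10; result = 16

16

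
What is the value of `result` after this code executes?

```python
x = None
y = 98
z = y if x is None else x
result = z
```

x = None; y = 98; z = 98; result = 98

98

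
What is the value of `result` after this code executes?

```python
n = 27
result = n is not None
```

n = 27; result = True

True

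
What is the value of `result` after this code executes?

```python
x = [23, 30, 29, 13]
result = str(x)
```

x = [23, 30, 29, 13]; result = '[23, 30, 29, 13]'

'[23, 30, 29, 13]'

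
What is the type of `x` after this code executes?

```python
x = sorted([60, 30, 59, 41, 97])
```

sorted() always returns list

list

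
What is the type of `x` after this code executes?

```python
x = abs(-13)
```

abs() of int returns int

int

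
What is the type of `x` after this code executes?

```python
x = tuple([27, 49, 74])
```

tuple() constructor returns tuple

tuple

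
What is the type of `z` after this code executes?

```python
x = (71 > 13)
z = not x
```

'not' returns bool

bool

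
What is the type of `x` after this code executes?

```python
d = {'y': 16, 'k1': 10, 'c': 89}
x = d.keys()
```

.keys() returns dict_keys view

dict_keys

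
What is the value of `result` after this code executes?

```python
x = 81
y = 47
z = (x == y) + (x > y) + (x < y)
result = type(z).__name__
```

x is int; y is int; z is int; result = 'int'

'int'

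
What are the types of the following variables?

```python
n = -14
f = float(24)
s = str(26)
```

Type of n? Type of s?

n is assigned a bare integer (no decimal point), so it is an int; s is assigned the result of calling str(), which returns a str

int, str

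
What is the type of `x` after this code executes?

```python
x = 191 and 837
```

'and' with truthy values returns last operand (int)

int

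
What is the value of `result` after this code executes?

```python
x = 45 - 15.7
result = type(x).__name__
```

x is float; result = 'float'

'float'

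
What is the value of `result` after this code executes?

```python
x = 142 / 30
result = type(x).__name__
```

x is float; result = 'float'

'float'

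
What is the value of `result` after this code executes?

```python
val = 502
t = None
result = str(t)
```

val = 502; t = None; result = 'None'

'None'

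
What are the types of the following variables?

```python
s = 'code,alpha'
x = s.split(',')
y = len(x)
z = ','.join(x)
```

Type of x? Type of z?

str.split() returns list; str.join() returns str

list, str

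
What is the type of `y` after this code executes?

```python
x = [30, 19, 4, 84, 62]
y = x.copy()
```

list.copy() returns list

list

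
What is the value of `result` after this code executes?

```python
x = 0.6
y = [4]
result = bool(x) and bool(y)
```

x = 0.6; y = [4]; result = True

True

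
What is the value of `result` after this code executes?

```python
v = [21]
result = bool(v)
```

v = [21]; result = True

True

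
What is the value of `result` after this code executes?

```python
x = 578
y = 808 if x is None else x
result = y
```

x = 578; y = 578; result = 578

578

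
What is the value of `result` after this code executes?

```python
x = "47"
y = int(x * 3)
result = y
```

x = '47'; y = 474747; result = 474747

474747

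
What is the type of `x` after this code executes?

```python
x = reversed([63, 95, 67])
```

reversed() on a list returns list_reverseiterator

list_reverseiterator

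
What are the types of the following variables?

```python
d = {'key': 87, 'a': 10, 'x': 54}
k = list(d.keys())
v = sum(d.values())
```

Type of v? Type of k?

sum of ints is int; list() converts to list

int, list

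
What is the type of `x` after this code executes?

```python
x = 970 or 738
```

'or' returns first truthy value (int)

int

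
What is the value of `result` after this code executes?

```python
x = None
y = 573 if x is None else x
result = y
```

x = None; y = 573; result = 573

573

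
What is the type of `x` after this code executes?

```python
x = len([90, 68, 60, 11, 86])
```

len() always returns int

int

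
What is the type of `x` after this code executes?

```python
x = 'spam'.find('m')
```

str.find() returns int index

int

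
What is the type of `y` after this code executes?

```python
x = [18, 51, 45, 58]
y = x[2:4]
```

Slicing a list returns a list

list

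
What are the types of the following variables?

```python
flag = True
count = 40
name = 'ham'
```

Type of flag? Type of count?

flag is assigned the constant True, which has type bool; count is assigned a bare integer (no decimal point), so it is an int

bool, int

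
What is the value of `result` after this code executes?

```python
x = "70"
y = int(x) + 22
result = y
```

x = '70'; y = 92; result = 92

92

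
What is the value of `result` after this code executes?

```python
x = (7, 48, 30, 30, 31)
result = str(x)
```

x = (7, 48, 30, 30, 31); result = '(7, 48, 30, 30, 31)'

'(7, 48, 30, 30, 31)'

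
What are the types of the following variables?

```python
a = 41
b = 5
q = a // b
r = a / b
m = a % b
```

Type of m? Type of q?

% of ints returns int; // returns int

int, int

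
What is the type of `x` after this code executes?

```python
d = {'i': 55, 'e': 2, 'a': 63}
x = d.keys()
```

.keys() returns dict_keys view

dict_keys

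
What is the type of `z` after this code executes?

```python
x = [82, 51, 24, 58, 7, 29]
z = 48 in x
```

'in' operator returns bool

bool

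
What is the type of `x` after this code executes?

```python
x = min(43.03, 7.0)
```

min() of floats returns float

float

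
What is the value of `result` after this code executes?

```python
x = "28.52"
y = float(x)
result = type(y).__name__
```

x is str; y is float; result = 'float'

'float'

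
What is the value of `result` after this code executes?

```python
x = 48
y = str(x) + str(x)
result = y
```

x = 48; y = '4848'; result = '4848'

'4848'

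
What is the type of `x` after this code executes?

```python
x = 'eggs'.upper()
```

str.upper() returns str

str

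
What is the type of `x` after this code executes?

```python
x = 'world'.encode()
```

str.encode() returns bytes

bytes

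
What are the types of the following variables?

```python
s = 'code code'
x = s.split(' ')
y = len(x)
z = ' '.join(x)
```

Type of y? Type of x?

len() returns int; str.split() returns list

int, list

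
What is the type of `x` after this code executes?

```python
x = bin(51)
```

bin() returns str representation

str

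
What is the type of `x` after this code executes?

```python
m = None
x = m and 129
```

'and' returns first falsy value (None)

NoneType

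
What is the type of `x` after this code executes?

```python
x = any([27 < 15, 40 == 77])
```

any() returns bool

bool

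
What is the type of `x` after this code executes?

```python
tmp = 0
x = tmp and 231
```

'and' returns first falsy value (0 is int)

int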